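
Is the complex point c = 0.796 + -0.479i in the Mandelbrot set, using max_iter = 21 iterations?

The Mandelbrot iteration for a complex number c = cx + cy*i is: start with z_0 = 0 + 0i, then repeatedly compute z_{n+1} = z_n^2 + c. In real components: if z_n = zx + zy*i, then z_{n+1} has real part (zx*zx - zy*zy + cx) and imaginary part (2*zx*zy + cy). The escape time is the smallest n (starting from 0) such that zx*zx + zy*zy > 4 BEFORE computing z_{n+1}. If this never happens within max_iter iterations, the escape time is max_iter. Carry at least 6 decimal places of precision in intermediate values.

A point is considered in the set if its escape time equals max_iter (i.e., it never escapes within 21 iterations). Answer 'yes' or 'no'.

Answer: no

Derivation:
z_0 = 0 + 0i, c = 0.7960 + -0.4790i
Iter 1: z = 0.7960 + -0.4790i, |z|^2 = 0.8631
Iter 2: z = 1.2002 + -1.2416i, |z|^2 = 2.9819
Iter 3: z = 0.6949 + -3.4592i, |z|^2 = 12.4490
Escaped at iteration 3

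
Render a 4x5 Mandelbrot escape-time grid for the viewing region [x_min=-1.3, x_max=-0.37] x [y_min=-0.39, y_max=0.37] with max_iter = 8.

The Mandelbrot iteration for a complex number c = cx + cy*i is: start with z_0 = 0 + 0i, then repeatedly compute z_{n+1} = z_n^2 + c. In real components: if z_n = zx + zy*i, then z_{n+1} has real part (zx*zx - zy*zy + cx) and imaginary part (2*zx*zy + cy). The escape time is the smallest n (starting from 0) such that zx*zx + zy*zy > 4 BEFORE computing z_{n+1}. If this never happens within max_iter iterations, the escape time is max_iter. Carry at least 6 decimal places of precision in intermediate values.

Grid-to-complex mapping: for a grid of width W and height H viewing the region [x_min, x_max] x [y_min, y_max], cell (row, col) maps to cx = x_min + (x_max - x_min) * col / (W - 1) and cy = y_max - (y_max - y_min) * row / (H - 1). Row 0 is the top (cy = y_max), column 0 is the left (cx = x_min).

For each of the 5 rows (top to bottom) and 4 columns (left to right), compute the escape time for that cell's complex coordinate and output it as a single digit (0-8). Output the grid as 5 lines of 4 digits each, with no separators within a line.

(row=0, col=0): c = -1.3000 + 0.3700i → escape time 7
(row=0, col=1): c = -0.9900 + 0.3700i → escape time 8
(row=0, col=2): c = -0.6800 + 0.3700i → escape time 8
(row=0, col=3): c = -0.3700 + 0.3700i → escape time 8
(row=1, col=0): c = -1.3000 + 0.1800i → escape time 8
(row=1, col=1): c = -0.9900 + 0.1800i → escape time 8
(row=1, col=2): c = -0.6800 + 0.1800i → escape time 8
(row=1, col=3): c = -0.3700 + 0.1800i → escape time 8
(row=2, col=0): c = -1.3000 + -0.0100i → escape time 8
(row=2, col=1): c = -0.9900 + -0.0100i → escape time 8
(row=2, col=2): c = -0.6800 + -0.0100i → escape time 8
(row=2, col=3): c = -0.3700 + -0.0100i → escape time 8
(row=3, col=0): c = -1.3000 + -0.2000i → escape time 8
(row=3, col=1): c = -0.9900 + -0.2000i → escape time 8
(row=3, col=2): c = -0.6800 + -0.2000i → escape time 8
(row=3, col=3): c = -0.3700 + -0.2000i → escape time 8
(row=4, col=0): c = -1.3000 + -0.3900i → escape time 7
(row=4, col=1): c = -0.9900 + -0.3900i → escape time 8
(row=4, col=2): c = -0.6800 + -0.3900i → escape time 8
(row=4, col=3): c = -0.3700 + -0.3900i → escape time 8

Answer: 7888
8888
8888
8888
7888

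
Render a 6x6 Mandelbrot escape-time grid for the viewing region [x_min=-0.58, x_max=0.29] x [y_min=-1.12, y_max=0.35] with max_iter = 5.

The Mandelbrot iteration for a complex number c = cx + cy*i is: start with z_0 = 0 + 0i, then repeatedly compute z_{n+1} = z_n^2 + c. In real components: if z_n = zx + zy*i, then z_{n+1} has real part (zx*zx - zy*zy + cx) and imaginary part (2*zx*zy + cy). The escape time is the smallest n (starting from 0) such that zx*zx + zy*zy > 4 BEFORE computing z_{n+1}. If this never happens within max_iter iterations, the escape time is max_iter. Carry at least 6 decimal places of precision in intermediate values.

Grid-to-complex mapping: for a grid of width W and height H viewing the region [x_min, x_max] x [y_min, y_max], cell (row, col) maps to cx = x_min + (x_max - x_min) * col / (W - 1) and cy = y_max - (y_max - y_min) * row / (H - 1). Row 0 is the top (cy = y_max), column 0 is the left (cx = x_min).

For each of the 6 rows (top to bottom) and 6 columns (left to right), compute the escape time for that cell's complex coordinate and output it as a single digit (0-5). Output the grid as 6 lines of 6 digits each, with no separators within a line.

Answer: 555555
555555
555555
555555
455554
345533

Derivation:
(row=0, col=0): c = -0.5800 + 0.3500i → escape time 5
(row=0, col=1): c = -0.4060 + 0.3500i → escape time 5
(row=0, col=2): c = -0.2320 + 0.3500i → escape time 5
(row=0, col=3): c = -0.0580 + 0.3500i → escape time 5
(row=0, col=4): c = 0.1160 + 0.3500i → escape time 5
(row=0, col=5): c = 0.2900 + 0.3500i → escape time 5
(row=1, col=0): c = -0.5800 + 0.0560i → escape time 5
(row=1, col=1): c = -0.4060 + 0.0560i → escape time 5
(row=1, col=2): c = -0.2320 + 0.0560i → escape time 5
(row=1, col=3): c = -0.0580 + 0.0560i → escape time 5
(row=1, col=4): c = 0.1160 + 0.0560i → escape time 5
(row=1, col=5): c = 0.2900 + 0.0560i → escape time 5
(row=2, col=0): c = -0.5800 + -0.2380i → escape time 5
(row=2, col=1): c = -0.4060 + -0.2380i → escape time 5
(row=2, col=2): c = -0.2320 + -0.2380i → escape time 5
(row=2, col=3): c = -0.0580 + -0.2380i → escape time 5
(row=2, col=4): c = 0.1160 + -0.2380i → escape time 5
(row=2, col=5): c = 0.2900 + -0.2380i → escape time 5
(row=3, col=0): c = -0.5800 + -0.5320i → escape time 5
(row=3, col=1): c = -0.4060 + -0.5320i → escape time 5
(row=3, col=2): c = -0.2320 + -0.5320i → escape time 5
(row=3, col=3): c = -0.0580 + -0.5320i → escape time 5
(row=3, col=4): c = 0.1160 + -0.5320i → escape time 5
(row=3, col=5): c = 0.2900 + -0.5320i → escape time 5
(row=4, col=0): c = -0.5800 + -0.8260i → escape time 4
(row=4, col=1): c = -0.4060 + -0.8260i → escape time 5
(row=4, col=2): c = -0.2320 + -0.8260i → escape time 5
(row=4, col=3): c = -0.0580 + -0.8260i → escape time 5
(row=4, col=4): c = 0.1160 + -0.8260i → escape time 5
(row=4, col=5): c = 0.2900 + -0.8260i → escape time 4
(row=5, col=0): c = -0.5800 + -1.1200i → escape time 3
(row=5, col=1): c = -0.4060 + -1.1200i → escape time 4
(row=5, col=2): c = -0.2320 + -1.1200i → escape time 5
(row=5, col=3): c = -0.0580 + -1.1200i → escape time 5
(row=5, col=4): c = 0.1160 + -1.1200i → escape time 3
(row=5, col=5): c = 0.2900 + -1.1200i → escape time 3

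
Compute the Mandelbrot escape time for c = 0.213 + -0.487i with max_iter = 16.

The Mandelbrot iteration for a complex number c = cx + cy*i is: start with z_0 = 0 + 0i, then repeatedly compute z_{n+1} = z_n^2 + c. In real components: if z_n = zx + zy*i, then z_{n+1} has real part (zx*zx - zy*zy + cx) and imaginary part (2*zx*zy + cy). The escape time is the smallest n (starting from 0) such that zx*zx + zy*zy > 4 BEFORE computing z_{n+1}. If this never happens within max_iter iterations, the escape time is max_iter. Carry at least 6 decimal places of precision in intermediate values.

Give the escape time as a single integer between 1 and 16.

Answer: 16

Derivation:
z_0 = 0 + 0i, c = 0.2130 + -0.4870i
Iter 1: z = 0.2130 + -0.4870i, |z|^2 = 0.2825
Iter 2: z = 0.0212 + -0.6945i, |z|^2 = 0.4827
Iter 3: z = -0.2688 + -0.5164i, |z|^2 = 0.3390
Iter 4: z = 0.0186 + -0.2093i, |z|^2 = 0.0442
Iter 5: z = 0.1695 + -0.4948i, |z|^2 = 0.2735
Iter 6: z = -0.0031 + -0.6548i, |z|^2 = 0.4287
Iter 7: z = -0.2157 + -0.4830i, |z|^2 = 0.2798
Iter 8: z = 0.0262 + -0.2786i, |z|^2 = 0.0783
Iter 9: z = 0.1360 + -0.5016i, |z|^2 = 0.2701
Iter 10: z = -0.0201 + -0.6235i, |z|^2 = 0.3891
Iter 11: z = -0.1753 + -0.4619i, |z|^2 = 0.2441
Iter 12: z = 0.0304 + -0.3250i, |z|^2 = 0.1066
Iter 13: z = 0.1083 + -0.5067i, |z|^2 = 0.2685
Iter 14: z = -0.0321 + -0.5967i, |z|^2 = 0.3571
Iter 15: z = -0.1421 + -0.4487i, |z|^2 = 0.2215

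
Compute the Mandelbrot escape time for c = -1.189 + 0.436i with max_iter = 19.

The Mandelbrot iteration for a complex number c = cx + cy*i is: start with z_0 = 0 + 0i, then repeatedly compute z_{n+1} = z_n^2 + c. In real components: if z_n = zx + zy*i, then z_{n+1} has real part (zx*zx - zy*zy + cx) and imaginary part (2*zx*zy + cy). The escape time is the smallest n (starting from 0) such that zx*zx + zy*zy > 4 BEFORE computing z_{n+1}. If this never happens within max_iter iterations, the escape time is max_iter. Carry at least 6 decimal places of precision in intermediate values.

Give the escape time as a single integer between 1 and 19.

Answer: 6

Derivation:
z_0 = 0 + 0i, c = -1.1890 + 0.4360i
Iter 1: z = -1.1890 + 0.4360i, |z|^2 = 1.6038
Iter 2: z = 0.0346 + -0.6008i, |z|^2 = 0.3622
Iter 3: z = -1.5488 + 0.3944i, |z|^2 = 2.5542
Iter 4: z = 1.0541 + -0.7857i, |z|^2 = 1.7285
Iter 5: z = -0.6950 + -1.2204i, |z|^2 = 1.9724
Iter 6: z = -2.1953 + 2.1324i, |z|^2 = 9.3664
Escaped at iteration 6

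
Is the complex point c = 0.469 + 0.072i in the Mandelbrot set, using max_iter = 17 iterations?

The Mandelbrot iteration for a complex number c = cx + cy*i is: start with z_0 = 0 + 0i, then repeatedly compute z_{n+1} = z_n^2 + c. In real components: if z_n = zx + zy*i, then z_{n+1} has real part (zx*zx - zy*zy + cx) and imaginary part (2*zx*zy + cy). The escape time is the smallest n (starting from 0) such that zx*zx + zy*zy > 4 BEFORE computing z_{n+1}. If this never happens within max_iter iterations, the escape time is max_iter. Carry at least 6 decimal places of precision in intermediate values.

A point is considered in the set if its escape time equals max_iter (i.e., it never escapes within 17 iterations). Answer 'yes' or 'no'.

z_0 = 0 + 0i, c = 0.4690 + 0.0720i
Iter 1: z = 0.4690 + 0.0720i, |z|^2 = 0.2251
Iter 2: z = 0.6838 + 0.1395i, |z|^2 = 0.4870
Iter 3: z = 0.9171 + 0.2628i, |z|^2 = 0.9101
Iter 4: z = 1.2410 + 0.5541i, |z|^2 = 1.8470
Iter 5: z = 1.7020 + 1.4471i, |z|^2 = 4.9910
Escaped at iteration 5

Answer: no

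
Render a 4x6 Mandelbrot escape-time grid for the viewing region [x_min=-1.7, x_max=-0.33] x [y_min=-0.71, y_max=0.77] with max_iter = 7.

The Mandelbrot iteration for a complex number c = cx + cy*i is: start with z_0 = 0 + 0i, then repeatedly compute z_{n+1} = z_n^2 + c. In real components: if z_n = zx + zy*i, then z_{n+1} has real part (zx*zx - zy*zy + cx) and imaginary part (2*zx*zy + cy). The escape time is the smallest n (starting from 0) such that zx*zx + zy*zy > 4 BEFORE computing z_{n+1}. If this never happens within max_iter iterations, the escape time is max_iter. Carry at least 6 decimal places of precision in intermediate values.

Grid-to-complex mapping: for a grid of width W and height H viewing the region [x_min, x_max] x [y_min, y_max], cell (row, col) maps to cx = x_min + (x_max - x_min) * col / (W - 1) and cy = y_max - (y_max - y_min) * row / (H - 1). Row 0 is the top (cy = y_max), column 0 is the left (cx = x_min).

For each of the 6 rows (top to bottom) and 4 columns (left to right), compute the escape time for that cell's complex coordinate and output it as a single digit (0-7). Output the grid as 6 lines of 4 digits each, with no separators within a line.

(row=0, col=0): c = -1.7000 + 0.7700i → escape time 3
(row=0, col=1): c = -1.2433 + 0.7700i → escape time 3
(row=0, col=2): c = -0.7867 + 0.7700i → escape time 4
(row=0, col=3): c = -0.3300 + 0.7700i → escape time 7
(row=1, col=0): c = -1.7000 + 0.4740i → escape time 3
(row=1, col=1): c = -1.2433 + 0.4740i → escape time 5
(row=1, col=2): c = -0.7867 + 0.4740i → escape time 6
(row=1, col=3): c = -0.3300 + 0.4740i → escape time 7
(row=2, col=0): c = -1.7000 + 0.1780i → escape time 4
(row=2, col=1): c = -1.2433 + 0.1780i → escape time 7
(row=2, col=2): c = -0.7867 + 0.1780i → escape time 7
(row=2, col=3): c = -0.3300 + 0.1780i → escape time 7
(row=3, col=0): c = -1.7000 + -0.1180i → escape time 5
(row=3, col=1): c = -1.2433 + -0.1180i → escape time 7
(row=3, col=2): c = -0.7867 + -0.1180i → escape time 7
(row=3, col=3): c = -0.3300 + -0.1180i → escape time 7
(row=4, col=0): c = -1.7000 + -0.4140i → escape time 3
(row=4, col=1): c = -1.2433 + -0.4140i → escape time 7
(row=4, col=2): c = -0.7867 + -0.4140i → escape time 7
(row=4, col=3): c = -0.3300 + -0.4140i → escape time 7
(row=5, col=0): c = -1.7000 + -0.7100i → escape time 3
(row=5, col=1): c = -1.2433 + -0.7100i → escape time 3
(row=5, col=2): c = -0.7867 + -0.7100i → escape time 4
(row=5, col=3): c = -0.3300 + -0.7100i → escape time 7

Answer: 3347
3567
4777
5777
3777
3347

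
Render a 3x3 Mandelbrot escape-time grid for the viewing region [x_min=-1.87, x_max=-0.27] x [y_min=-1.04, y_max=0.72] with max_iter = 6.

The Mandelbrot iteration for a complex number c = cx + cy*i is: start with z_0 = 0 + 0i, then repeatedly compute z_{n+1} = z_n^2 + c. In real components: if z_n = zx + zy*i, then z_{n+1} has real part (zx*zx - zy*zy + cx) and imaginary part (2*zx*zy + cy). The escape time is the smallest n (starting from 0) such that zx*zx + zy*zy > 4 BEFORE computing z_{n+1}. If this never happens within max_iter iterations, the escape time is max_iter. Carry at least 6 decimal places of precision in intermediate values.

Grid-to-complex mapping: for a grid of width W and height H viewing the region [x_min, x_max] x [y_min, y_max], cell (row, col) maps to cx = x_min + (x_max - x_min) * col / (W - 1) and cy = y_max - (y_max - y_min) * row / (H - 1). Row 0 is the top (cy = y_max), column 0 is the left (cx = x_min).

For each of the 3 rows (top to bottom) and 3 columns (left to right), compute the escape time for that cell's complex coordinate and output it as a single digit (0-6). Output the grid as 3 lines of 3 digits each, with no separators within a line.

(row=0, col=0): c = -1.8700 + 0.7200i → escape time 1
(row=0, col=1): c = -1.0700 + 0.7200i → escape time 3
(row=0, col=2): c = -0.2700 + 0.7200i → escape time 6
(row=1, col=0): c = -1.8700 + -0.1600i → escape time 4
(row=1, col=1): c = -1.0700 + -0.1600i → escape time 6
(row=1, col=2): c = -0.2700 + -0.1600i → escape time 6
(row=2, col=0): c = -1.8700 + -1.0400i → escape time 1
(row=2, col=1): c = -1.0700 + -1.0400i → escape time 3
(row=2, col=2): c = -0.2700 + -1.0400i → escape time 5

Answer: 136
466
135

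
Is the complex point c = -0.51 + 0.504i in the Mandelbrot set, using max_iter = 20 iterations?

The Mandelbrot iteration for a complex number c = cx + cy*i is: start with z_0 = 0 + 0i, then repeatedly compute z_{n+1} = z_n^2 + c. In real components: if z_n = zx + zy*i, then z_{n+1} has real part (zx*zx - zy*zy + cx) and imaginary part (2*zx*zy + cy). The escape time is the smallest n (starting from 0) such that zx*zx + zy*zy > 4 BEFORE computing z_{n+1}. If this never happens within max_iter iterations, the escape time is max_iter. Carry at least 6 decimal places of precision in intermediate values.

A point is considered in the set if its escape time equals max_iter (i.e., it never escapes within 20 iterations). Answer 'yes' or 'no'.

Answer: yes

Derivation:
z_0 = 0 + 0i, c = -0.5100 + 0.5040i
Iter 1: z = -0.5100 + 0.5040i, |z|^2 = 0.5141
Iter 2: z = -0.5039 + -0.0101i, |z|^2 = 0.2540
Iter 3: z = -0.2562 + 0.5142i, |z|^2 = 0.3300
Iter 4: z = -0.7087 + 0.2406i, |z|^2 = 0.5602
Iter 5: z = -0.0656 + 0.1630i, |z|^2 = 0.0309
Iter 6: z = -0.5323 + 0.4826i, |z|^2 = 0.5162
Iter 7: z = -0.4596 + -0.0098i, |z|^2 = 0.2113
Iter 8: z = -0.2988 + 0.5130i, |z|^2 = 0.3525
Iter 9: z = -0.6838 + 0.1974i, |z|^2 = 0.5066
Iter 10: z = -0.0813 + 0.2340i, |z|^2 = 0.0614
Iter 11: z = -0.5582 + 0.4659i, |z|^2 = 0.5286
Iter 12: z = -0.4156 + -0.0161i, |z|^2 = 0.1730
Iter 13: z = -0.3376 + 0.5174i, |z|^2 = 0.3817
Iter 14: z = -0.6638 + 0.1547i, |z|^2 = 0.4645
Iter 15: z = -0.0934 + 0.2987i, |z|^2 = 0.0979
Iter 16: z = -0.5905 + 0.4482i, |z|^2 = 0.5496
Iter 17: z = -0.3622 + -0.0254i, |z|^2 = 0.1319
Iter 18: z = -0.3794 + 0.5224i, |z|^2 = 0.4168
Iter 19: z = -0.6389 + 0.1076i, |z|^2 = 0.4198
Did not escape in 20 iterations → in set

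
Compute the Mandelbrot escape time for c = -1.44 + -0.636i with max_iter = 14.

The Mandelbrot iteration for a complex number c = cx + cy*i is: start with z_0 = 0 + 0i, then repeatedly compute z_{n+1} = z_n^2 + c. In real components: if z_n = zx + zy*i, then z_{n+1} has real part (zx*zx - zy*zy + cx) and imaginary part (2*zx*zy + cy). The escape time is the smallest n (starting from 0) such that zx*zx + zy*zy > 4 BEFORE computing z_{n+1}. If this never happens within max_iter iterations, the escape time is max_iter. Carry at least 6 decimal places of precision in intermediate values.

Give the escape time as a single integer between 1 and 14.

z_0 = 0 + 0i, c = -1.4400 + -0.6360i
Iter 1: z = -1.4400 + -0.6360i, |z|^2 = 2.4781
Iter 2: z = 0.2291 + 1.1957i, |z|^2 = 1.4821
Iter 3: z = -2.8172 + -0.0881i, |z|^2 = 7.9442
Escaped at iteration 3

Answer: 3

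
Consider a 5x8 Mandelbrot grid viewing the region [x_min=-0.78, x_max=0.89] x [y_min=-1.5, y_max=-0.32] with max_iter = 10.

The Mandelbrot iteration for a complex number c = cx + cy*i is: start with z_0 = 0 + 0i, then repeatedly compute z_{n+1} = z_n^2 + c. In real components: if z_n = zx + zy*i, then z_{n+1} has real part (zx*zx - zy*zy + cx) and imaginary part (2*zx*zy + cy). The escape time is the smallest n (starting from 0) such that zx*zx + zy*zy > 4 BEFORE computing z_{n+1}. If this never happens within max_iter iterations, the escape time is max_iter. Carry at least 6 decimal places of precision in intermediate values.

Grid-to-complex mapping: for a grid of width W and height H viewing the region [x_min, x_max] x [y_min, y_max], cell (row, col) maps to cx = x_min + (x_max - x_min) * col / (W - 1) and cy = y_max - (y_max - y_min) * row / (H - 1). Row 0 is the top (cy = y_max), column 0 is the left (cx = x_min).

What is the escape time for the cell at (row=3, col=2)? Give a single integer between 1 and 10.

z_0 = 0 + 0i, c = 0.0550 + -0.8257i
Iter 1: z = 0.0550 + -0.8257i, |z|^2 = 0.6848
Iter 2: z = -0.6238 + -0.9165i, |z|^2 = 1.2292
Iter 3: z = -0.3960 + 0.3177i, |z|^2 = 0.2577
Iter 4: z = 0.1108 + -1.0773i, |z|^2 = 1.1729
Iter 5: z = -1.0933 + -1.0645i, |z|^2 = 2.3286
Iter 6: z = 0.1172 + 1.5020i, |z|^2 = 2.2698
Iter 7: z = -2.1873 + -0.4736i, |z|^2 = 5.0087
Escaped at iteration 7

Answer: 7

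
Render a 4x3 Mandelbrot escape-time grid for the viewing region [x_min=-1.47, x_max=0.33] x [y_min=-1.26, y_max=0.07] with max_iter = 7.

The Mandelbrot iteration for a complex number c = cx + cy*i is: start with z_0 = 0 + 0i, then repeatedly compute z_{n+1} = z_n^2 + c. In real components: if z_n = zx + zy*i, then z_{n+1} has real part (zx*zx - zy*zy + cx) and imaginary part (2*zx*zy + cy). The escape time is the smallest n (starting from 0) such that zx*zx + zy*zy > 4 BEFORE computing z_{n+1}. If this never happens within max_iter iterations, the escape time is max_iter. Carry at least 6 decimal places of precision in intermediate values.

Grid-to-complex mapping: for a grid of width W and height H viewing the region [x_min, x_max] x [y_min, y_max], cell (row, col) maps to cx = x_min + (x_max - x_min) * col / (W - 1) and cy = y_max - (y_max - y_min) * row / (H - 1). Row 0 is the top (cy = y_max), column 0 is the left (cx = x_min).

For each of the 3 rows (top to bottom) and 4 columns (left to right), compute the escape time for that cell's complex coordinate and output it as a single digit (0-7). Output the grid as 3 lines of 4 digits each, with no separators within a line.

(row=0, col=0): c = -1.4700 + 0.0700i → escape time 7
(row=0, col=1): c = -0.8700 + 0.0700i → escape time 7
(row=0, col=2): c = -0.2700 + 0.0700i → escape time 7
(row=0, col=3): c = 0.3300 + 0.0700i → escape time 7
(row=1, col=0): c = -1.4700 + -0.5950i → escape time 3
(row=1, col=1): c = -0.8700 + -0.5950i → escape time 5
(row=1, col=2): c = -0.2700 + -0.5950i → escape time 7
(row=1, col=3): c = 0.3300 + -0.5950i → escape time 7
(row=2, col=0): c = -1.4700 + -1.2600i → escape time 2
(row=2, col=1): c = -0.8700 + -1.2600i → escape time 3
(row=2, col=2): c = -0.2700 + -1.2600i → escape time 3
(row=2, col=3): c = 0.3300 + -1.2600i → escape time 2

Answer: 7777
3577
2332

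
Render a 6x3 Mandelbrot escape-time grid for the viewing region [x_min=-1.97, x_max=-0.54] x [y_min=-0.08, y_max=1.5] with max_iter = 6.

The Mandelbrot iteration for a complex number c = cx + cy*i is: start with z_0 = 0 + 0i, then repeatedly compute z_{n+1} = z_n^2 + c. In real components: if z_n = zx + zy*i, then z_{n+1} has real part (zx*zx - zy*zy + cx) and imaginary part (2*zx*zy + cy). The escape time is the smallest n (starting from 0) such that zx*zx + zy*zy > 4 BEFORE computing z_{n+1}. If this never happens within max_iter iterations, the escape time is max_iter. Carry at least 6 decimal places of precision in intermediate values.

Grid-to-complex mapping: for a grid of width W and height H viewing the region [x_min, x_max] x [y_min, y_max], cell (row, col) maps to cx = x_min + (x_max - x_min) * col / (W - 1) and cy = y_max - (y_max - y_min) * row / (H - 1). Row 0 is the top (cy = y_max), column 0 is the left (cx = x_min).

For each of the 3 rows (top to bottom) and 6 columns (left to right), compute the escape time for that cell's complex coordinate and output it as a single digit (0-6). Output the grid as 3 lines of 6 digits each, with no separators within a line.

(row=0, col=0): c = -1.9700 + 1.5000i → escape time 1
(row=0, col=1): c = -1.6840 + 1.5000i → escape time 1
(row=0, col=2): c = -1.3980 + 1.5000i → escape time 1
(row=0, col=3): c = -1.1120 + 1.5000i → escape time 2
(row=0, col=4): c = -0.8260 + 1.5000i → escape time 2
(row=0, col=5): c = -0.5400 + 1.5000i → escape time 2
(row=1, col=0): c = -1.9700 + 0.7100i → escape time 1
(row=1, col=1): c = -1.6840 + 0.7100i → escape time 3
(row=1, col=2): c = -1.3980 + 0.7100i → escape time 3
(row=1, col=3): c = -1.1120 + 0.7100i → escape time 3
(row=1, col=4): c = -0.8260 + 0.7100i → escape time 4
(row=1, col=5): c = -0.5400 + 0.7100i → escape time 6
(row=2, col=0): c = -1.9700 + -0.0800i → escape time 4
(row=2, col=1): c = -1.6840 + -0.0800i → escape time 6
(row=2, col=2): c = -1.3980 + -0.0800i → escape time 6
(row=2, col=3): c = -1.1120 + -0.0800i → escape time 6
(row=2, col=4): c = -0.8260 + -0.0800i → escape time 6
(row=2, col=5): c = -0.5400 + -0.0800i → escape time 6

Answer: 111222
133346
466666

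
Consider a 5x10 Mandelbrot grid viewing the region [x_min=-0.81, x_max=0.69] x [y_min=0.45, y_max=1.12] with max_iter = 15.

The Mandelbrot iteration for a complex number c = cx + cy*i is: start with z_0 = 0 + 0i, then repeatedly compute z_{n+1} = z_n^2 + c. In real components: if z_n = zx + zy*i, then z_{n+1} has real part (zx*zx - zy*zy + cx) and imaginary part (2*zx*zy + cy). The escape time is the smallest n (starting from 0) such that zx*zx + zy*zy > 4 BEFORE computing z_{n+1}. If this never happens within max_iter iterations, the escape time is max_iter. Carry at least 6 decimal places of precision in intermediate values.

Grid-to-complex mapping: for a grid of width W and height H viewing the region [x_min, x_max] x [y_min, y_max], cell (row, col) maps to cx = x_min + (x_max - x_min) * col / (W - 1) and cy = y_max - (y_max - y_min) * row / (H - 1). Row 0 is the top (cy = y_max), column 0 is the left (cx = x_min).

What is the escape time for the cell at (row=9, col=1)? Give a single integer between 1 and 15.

Answer: 15

Derivation:
z_0 = 0 + 0i, c = -0.4350 + 0.4500i
Iter 1: z = -0.4350 + 0.4500i, |z|^2 = 0.3917
Iter 2: z = -0.4483 + 0.0585i, |z|^2 = 0.2044
Iter 3: z = -0.2375 + 0.3976i, |z|^2 = 0.2144
Iter 4: z = -0.5367 + 0.2612i, |z|^2 = 0.3562
Iter 5: z = -0.2152 + 0.1697i, |z|^2 = 0.0751
Iter 6: z = -0.4175 + 0.3770i, |z|^2 = 0.3164
Iter 7: z = -0.4028 + 0.1353i, |z|^2 = 0.1806
Iter 8: z = -0.2910 + 0.3410i, |z|^2 = 0.2010
Iter 9: z = -0.4666 + 0.2515i, |z|^2 = 0.2810
Iter 10: z = -0.2805 + 0.2153i, |z|^2 = 0.1250
Iter 11: z = -0.4027 + 0.3292i, |z|^2 = 0.2705
Iter 12: z = -0.3812 + 0.1849i, |z|^2 = 0.1795
Iter 13: z = -0.3238 + 0.3090i, |z|^2 = 0.2004
Iter 14: z = -0.4256 + 0.2499i, |z|^2 = 0.2436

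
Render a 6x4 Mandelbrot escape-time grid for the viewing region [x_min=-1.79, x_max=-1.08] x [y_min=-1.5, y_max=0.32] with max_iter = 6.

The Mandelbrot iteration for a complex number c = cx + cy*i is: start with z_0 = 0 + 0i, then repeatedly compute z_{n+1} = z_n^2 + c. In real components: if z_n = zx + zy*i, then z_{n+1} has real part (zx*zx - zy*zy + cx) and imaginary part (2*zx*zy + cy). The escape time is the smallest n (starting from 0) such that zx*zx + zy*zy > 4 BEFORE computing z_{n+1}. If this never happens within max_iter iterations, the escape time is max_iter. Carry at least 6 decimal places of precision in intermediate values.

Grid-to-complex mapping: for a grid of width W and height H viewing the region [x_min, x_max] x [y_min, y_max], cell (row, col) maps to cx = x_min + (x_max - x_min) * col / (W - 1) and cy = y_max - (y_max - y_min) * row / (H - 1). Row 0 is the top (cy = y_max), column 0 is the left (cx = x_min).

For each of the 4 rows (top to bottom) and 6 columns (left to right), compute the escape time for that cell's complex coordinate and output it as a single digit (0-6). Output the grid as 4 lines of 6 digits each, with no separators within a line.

(row=0, col=0): c = -1.7900 + 0.3200i → escape time 4
(row=0, col=1): c = -1.6480 + 0.3200i → escape time 4
(row=0, col=2): c = -1.5060 + 0.3200i → escape time 5
(row=0, col=3): c = -1.3640 + 0.3200i → escape time 6
(row=0, col=4): c = -1.2220 + 0.3200i → escape time 6
(row=0, col=5): c = -1.0800 + 0.3200i → escape time 6
(row=1, col=0): c = -1.7900 + -0.2867i → escape time 4
(row=1, col=1): c = -1.6480 + -0.2867i → escape time 4
(row=1, col=2): c = -1.5060 + -0.2867i → escape time 5
(row=1, col=3): c = -1.3640 + -0.2867i → escape time 6
(row=1, col=4): c = -1.2220 + -0.2867i → escape time 6
(row=1, col=5): c = -1.0800 + -0.2867i → escape time 6
(row=2, col=0): c = -1.7900 + -0.8933i → escape time 1
(row=2, col=1): c = -1.6480 + -0.8933i → escape time 2
(row=2, col=2): c = -1.5060 + -0.8933i → escape time 3
(row=2, col=3): c = -1.3640 + -0.8933i → escape time 3
(row=2, col=4): c = -1.2220 + -0.8933i → escape time 3
(row=2, col=5): c = -1.0800 + -0.8933i → escape time 3
(row=3, col=0): c = -1.7900 + -1.5000i → escape time 1
(row=3, col=1): c = -1.6480 + -1.5000i → escape time 1
(row=3, col=2): c = -1.5060 + -1.5000i → escape time 1
(row=3, col=3): c = -1.3640 + -1.5000i → escape time 1
(row=3, col=4): c = -1.2220 + -1.5000i → escape time 2
(row=3, col=5): c = -1.0800 + -1.5000i → escape time 2

Answer: 445666
445666
123333
111122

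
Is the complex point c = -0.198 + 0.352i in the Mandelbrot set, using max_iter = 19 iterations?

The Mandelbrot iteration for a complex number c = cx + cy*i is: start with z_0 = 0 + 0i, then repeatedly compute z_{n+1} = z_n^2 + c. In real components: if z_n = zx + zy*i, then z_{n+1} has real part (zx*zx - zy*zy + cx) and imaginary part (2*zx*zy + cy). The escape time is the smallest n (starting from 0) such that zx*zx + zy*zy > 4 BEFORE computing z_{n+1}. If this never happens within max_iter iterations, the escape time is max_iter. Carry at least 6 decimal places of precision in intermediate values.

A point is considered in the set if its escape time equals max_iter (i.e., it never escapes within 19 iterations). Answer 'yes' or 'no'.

Answer: yes

Derivation:
z_0 = 0 + 0i, c = -0.1980 + 0.3520i
Iter 1: z = -0.1980 + 0.3520i, |z|^2 = 0.1631
Iter 2: z = -0.2827 + 0.2126i, |z|^2 = 0.1251
Iter 3: z = -0.1633 + 0.2318i, |z|^2 = 0.0804
Iter 4: z = -0.2251 + 0.2763i, |z|^2 = 0.1270
Iter 5: z = -0.2237 + 0.2276i, |z|^2 = 0.1019
Iter 6: z = -0.1998 + 0.2502i, |z|^2 = 0.1025
Iter 7: z = -0.2207 + 0.2520i, |z|^2 = 0.1122
Iter 8: z = -0.2128 + 0.2408i, |z|^2 = 0.1033
Iter 9: z = -0.2107 + 0.2495i, |z|^2 = 0.1066
Iter 10: z = -0.2159 + 0.2469i, |z|^2 = 0.1075
Iter 11: z = -0.2123 + 0.2454i, |z|^2 = 0.1053
Iter 12: z = -0.2131 + 0.2478i, |z|^2 = 0.1068
Iter 13: z = -0.2140 + 0.2464i, |z|^2 = 0.1065
Iter 14: z = -0.2129 + 0.2466i, |z|^2 = 0.1061
Iter 15: z = -0.2135 + 0.2470i, |z|^2 = 0.1066
Iter 16: z = -0.2134 + 0.2466i, |z|^2 = 0.1063
Iter 17: z = -0.2132 + 0.2468i, |z|^2 = 0.1064
Iter 18: z = -0.2134 + 0.2468i, |z|^2 = 0.1064
Did not escape in 19 iterations → in set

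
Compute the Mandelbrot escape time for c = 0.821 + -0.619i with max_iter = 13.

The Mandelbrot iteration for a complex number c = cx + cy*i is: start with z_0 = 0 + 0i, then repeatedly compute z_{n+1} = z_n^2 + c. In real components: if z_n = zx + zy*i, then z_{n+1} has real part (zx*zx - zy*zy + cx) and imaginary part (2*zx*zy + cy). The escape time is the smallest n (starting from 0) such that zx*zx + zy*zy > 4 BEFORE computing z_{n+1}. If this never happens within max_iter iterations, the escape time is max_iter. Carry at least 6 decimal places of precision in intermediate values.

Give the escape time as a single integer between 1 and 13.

z_0 = 0 + 0i, c = 0.8210 + -0.6190i
Iter 1: z = 0.8210 + -0.6190i, |z|^2 = 1.0572
Iter 2: z = 1.1119 + -1.6354i, |z|^2 = 3.9108
Iter 3: z = -0.6172 + -4.2557i, |z|^2 = 18.4923
Escaped at iteration 3

Answer: 3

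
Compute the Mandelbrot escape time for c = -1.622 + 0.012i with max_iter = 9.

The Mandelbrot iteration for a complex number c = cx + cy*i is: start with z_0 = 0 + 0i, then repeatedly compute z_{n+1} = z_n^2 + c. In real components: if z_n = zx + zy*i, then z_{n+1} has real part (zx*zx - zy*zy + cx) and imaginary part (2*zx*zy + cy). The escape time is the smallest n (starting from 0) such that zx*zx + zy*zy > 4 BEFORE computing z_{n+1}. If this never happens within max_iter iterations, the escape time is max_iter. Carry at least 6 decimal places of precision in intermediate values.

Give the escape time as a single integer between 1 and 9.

Answer: 9

Derivation:
z_0 = 0 + 0i, c = -1.6220 + 0.0120i
Iter 1: z = -1.6220 + 0.0120i, |z|^2 = 2.6310
Iter 2: z = 1.0087 + -0.0269i, |z|^2 = 1.0183
Iter 3: z = -0.6052 + -0.0423i, |z|^2 = 0.3680
Iter 4: z = -1.2576 + 0.0632i, |z|^2 = 1.5855
Iter 5: z = -0.0445 + -0.1470i, |z|^2 = 0.0236
Iter 6: z = -1.6416 + 0.0251i, |z|^2 = 2.6956
Iter 7: z = 1.0723 + -0.0704i, |z|^2 = 1.1549
Iter 8: z = -0.4771 + -0.1390i, |z|^2 = 0.2469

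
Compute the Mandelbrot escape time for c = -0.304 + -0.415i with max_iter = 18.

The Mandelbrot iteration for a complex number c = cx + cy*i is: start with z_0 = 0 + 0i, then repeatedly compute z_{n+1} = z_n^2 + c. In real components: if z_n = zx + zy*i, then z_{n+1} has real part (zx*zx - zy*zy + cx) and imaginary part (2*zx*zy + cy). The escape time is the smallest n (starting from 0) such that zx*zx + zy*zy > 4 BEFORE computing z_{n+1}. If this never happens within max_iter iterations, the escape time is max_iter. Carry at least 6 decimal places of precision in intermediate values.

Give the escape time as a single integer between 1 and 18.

Answer: 18

Derivation:
z_0 = 0 + 0i, c = -0.3040 + -0.4150i
Iter 1: z = -0.3040 + -0.4150i, |z|^2 = 0.2646
Iter 2: z = -0.3838 + -0.1627i, |z|^2 = 0.1738
Iter 3: z = -0.1832 + -0.2901i, |z|^2 = 0.1177
Iter 4: z = -0.3546 + -0.3087i, |z|^2 = 0.2211
Iter 5: z = -0.2736 + -0.1960i, |z|^2 = 0.1133
Iter 6: z = -0.2676 + -0.3077i, |z|^2 = 0.1663
Iter 7: z = -0.3271 + -0.2503i, |z|^2 = 0.1696
Iter 8: z = -0.2597 + -0.2513i, |z|^2 = 0.1306
Iter 9: z = -0.2997 + -0.2845i, |z|^2 = 0.1708
Iter 10: z = -0.2951 + -0.2445i, |z|^2 = 0.1469
Iter 11: z = -0.2767 + -0.2707i, |z|^2 = 0.1498
Iter 12: z = -0.3007 + -0.2652i, |z|^2 = 0.1608
Iter 13: z = -0.2839 + -0.2555i, |z|^2 = 0.1459
Iter 14: z = -0.2887 + -0.2699i, |z|^2 = 0.1562
Iter 15: z = -0.2935 + -0.2591i, |z|^2 = 0.1533
Iter 16: z = -0.2850 + -0.2629i, |z|^2 = 0.1503
Iter 17: z = -0.2919 + -0.2652i, |z|^2 = 0.1555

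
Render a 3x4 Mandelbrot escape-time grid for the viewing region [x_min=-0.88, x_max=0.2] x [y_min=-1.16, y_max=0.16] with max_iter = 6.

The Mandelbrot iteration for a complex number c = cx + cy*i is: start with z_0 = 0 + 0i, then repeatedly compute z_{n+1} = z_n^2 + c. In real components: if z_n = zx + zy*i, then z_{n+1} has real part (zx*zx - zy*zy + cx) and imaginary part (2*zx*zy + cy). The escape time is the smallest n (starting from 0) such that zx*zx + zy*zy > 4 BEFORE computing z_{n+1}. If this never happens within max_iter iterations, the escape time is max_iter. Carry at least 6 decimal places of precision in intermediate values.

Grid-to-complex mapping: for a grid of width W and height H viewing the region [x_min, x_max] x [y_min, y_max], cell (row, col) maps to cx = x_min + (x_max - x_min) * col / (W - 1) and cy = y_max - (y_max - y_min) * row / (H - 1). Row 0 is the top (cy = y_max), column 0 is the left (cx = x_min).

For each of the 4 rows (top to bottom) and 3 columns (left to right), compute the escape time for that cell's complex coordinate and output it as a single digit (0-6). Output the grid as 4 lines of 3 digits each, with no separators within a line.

Answer: 666
666
466
343

Derivation:
(row=0, col=0): c = -0.8800 + 0.1600i → escape time 6
(row=0, col=1): c = -0.3400 + 0.1600i → escape time 6
(row=0, col=2): c = 0.2000 + 0.1600i → escape time 6
(row=1, col=0): c = -0.8800 + -0.2800i → escape time 6
(row=1, col=1): c = -0.3400 + -0.2800i → escape time 6
(row=1, col=2): c = 0.2000 + -0.2800i → escape time 6
(row=2, col=0): c = -0.8800 + -0.7200i → escape time 4
(row=2, col=1): c = -0.3400 + -0.7200i → escape time 6
(row=2, col=2): c = 0.2000 + -0.7200i → escape time 6
(row=3, col=0): c = -0.8800 + -1.1600i → escape time 3
(row=3, col=1): c = -0.3400 + -1.1600i → escape time 4
(row=3, col=2): c = 0.2000 + -1.1600i → escape time 3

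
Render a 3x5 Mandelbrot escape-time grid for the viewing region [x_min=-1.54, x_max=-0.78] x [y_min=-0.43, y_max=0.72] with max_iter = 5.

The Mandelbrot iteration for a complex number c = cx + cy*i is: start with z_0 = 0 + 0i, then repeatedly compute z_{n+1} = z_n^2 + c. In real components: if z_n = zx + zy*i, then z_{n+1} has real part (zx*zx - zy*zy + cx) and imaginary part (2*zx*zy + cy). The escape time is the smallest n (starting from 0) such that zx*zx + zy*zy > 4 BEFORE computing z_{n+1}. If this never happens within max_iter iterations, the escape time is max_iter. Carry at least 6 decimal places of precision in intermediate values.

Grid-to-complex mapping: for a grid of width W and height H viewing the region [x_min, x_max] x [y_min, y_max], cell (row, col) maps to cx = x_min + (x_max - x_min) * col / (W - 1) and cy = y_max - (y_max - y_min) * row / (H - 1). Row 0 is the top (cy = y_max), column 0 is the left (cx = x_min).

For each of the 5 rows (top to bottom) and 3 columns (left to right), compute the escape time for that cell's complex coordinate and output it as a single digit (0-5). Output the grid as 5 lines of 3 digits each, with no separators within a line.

Answer: 334
355
555
555
355

Derivation:
(row=0, col=0): c = -1.5400 + 0.7200i → escape time 3
(row=0, col=1): c = -1.1600 + 0.7200i → escape time 3
(row=0, col=2): c = -0.7800 + 0.7200i → escape time 4
(row=1, col=0): c = -1.5400 + 0.4325i → escape time 3
(row=1, col=1): c = -1.1600 + 0.4325i → escape time 5
(row=1, col=2): c = -0.7800 + 0.4325i → escape time 5
(row=2, col=0): c = -1.5400 + 0.1450i → escape time 5
(row=2, col=1): c = -1.1600 + 0.1450i → escape time 5
(row=2, col=2): c = -0.7800 + 0.1450i → escape time 5
(row=3, col=0): c = -1.5400 + -0.1425i → escape time 5
(row=3, col=1): c = -1.1600 + -0.1425i → escape time 5
(row=3, col=2): c = -0.7800 + -0.1425i → escape time 5
(row=4, col=0): c = -1.5400 + -0.4300i → escape time 3
(row=4, col=1): c = -1.1600 + -0.4300i → escape time 5
(row=4, col=2): c = -0.7800 + -0.4300i → escape time 5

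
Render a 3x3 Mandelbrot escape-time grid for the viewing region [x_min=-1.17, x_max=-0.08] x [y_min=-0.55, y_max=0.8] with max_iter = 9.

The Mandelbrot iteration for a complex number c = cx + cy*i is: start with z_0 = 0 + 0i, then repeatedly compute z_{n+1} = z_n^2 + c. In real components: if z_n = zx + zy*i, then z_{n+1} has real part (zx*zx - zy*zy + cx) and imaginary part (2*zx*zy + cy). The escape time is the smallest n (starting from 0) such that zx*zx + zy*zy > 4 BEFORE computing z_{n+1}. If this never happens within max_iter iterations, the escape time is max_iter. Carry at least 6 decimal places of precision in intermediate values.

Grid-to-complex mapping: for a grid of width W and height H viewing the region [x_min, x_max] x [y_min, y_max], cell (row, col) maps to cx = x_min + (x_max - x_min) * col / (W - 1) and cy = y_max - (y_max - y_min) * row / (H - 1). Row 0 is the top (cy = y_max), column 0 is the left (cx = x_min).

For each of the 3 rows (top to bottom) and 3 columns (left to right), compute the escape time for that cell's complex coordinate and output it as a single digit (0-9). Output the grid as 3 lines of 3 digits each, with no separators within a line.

Answer: 349
999
499

Derivation:
(row=0, col=0): c = -1.1700 + 0.8000i → escape time 3
(row=0, col=1): c = -0.6250 + 0.8000i → escape time 4
(row=0, col=2): c = -0.0800 + 0.8000i → escape time 9
(row=1, col=0): c = -1.1700 + 0.1250i → escape time 9
(row=1, col=1): c = -0.6250 + 0.1250i → escape time 9
(row=1, col=2): c = -0.0800 + 0.1250i → escape time 9
(row=2, col=0): c = -1.1700 + -0.5500i → escape time 4
(row=2, col=1): c = -0.6250 + -0.5500i → escape time 9
(row=2, col=2): c = -0.0800 + -0.5500i → escape time 9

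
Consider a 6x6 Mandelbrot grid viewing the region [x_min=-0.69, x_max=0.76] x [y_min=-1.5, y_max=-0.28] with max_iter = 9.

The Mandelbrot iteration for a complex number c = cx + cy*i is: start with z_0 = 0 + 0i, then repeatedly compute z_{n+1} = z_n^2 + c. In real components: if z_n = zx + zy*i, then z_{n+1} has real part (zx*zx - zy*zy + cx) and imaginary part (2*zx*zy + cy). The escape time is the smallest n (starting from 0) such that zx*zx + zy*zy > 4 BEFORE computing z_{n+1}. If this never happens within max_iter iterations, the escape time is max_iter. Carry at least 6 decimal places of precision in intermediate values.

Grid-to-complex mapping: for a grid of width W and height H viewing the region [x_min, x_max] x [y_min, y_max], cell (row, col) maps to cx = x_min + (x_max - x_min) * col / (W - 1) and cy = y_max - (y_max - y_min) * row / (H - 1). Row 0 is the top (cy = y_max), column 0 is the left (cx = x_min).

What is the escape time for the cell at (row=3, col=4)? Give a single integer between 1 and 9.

z_0 = 0 + 0i, c = 0.4700 + -1.0120i
Iter 1: z = 0.4700 + -1.0120i, |z|^2 = 1.2450
Iter 2: z = -0.3332 + -1.9633i, |z|^2 = 3.9655
Iter 3: z = -3.2734 + 0.2965i, |z|^2 = 10.8032
Escaped at iteration 3

Answer: 3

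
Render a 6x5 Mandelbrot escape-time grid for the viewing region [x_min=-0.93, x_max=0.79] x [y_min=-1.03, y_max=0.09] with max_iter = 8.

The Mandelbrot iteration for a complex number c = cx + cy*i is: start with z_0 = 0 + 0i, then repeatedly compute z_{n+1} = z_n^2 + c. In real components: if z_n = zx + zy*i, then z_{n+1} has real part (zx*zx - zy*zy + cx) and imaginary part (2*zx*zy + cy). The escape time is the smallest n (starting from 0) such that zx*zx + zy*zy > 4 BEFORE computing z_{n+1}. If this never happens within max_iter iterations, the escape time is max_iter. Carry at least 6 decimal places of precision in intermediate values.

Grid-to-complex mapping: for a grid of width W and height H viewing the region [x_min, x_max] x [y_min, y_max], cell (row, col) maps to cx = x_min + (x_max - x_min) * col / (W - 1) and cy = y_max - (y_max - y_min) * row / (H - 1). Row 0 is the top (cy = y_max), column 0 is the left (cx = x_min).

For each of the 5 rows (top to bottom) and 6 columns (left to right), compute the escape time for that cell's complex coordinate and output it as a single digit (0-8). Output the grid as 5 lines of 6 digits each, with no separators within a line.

Answer: 888863
888873
588863
458742
346432

Derivation:
(row=0, col=0): c = -0.9300 + 0.0900i → escape time 8
(row=0, col=1): c = -0.5860 + 0.0900i → escape time 8
(row=0, col=2): c = -0.2420 + 0.0900i → escape time 8
(row=0, col=3): c = 0.1020 + 0.0900i → escape time 8
(row=0, col=4): c = 0.4460 + 0.0900i → escape time 6
(row=0, col=5): c = 0.7900 + 0.0900i → escape time 3
(row=1, col=0): c = -0.9300 + -0.1900i → escape time 8
(row=1, col=1): c = -0.5860 + -0.1900i → escape time 8
(row=1, col=2): c = -0.2420 + -0.1900i → escape time 8
(row=1, col=3): c = 0.1020 + -0.1900i → escape time 8
(row=1, col=4): c = 0.4460 + -0.1900i → escape time 7
(row=1, col=5): c = 0.7900 + -0.1900i → escape time 3
(row=2, col=0): c = -0.9300 + -0.4700i → escape time 5
(row=2, col=1): c = -0.5860 + -0.4700i → escape time 8
(row=2, col=2): c = -0.2420 + -0.4700i → escape time 8
(row=2, col=3): c = 0.1020 + -0.4700i → escape time 8
(row=2, col=4): c = 0.4460 + -0.4700i → escape time 6
(row=2, col=5): c = 0.7900 + -0.4700i → escape time 3
(row=3, col=0): c = -0.9300 + -0.7500i → escape time 4
(row=3, col=1): c = -0.5860 + -0.7500i → escape time 5
(row=3, col=2): c = -0.2420 + -0.7500i → escape time 8
(row=3, col=3): c = 0.1020 + -0.7500i → escape time 7
(row=3, col=4): c = 0.4460 + -0.7500i → escape time 4
(row=3, col=5): c = 0.7900 + -0.7500i → escape time 2
(row=4, col=0): c = -0.9300 + -1.0300i → escape time 3
(row=4, col=1): c = -0.5860 + -1.0300i → escape time 4
(row=4, col=2): c = -0.2420 + -1.0300i → escape time 6
(row=4, col=3): c = 0.1020 + -1.0300i → escape time 4
(row=4, col=4): c = 0.4460 + -1.0300i → escape time 3
(row=4, col=5): c = 0.7900 + -1.0300i → escape time 2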